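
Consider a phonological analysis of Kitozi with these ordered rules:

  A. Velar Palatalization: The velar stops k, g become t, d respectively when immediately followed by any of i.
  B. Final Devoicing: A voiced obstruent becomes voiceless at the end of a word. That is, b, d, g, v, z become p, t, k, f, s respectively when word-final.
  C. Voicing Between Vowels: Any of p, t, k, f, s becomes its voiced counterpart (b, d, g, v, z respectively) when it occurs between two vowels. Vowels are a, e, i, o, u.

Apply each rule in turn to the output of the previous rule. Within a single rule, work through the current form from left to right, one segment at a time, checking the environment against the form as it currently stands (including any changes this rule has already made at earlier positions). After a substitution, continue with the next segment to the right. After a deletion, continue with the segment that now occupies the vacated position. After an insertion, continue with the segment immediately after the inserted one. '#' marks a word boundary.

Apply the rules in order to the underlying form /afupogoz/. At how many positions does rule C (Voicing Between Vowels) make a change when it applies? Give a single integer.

A Velar Palatalization: no change — [afupogoz]
B Final Devoicing: [afupogoz] → [afupogos]
C Voicing Between Vowels: [afupogos] → [avubogos]
Rule C changed 2 position(s).

2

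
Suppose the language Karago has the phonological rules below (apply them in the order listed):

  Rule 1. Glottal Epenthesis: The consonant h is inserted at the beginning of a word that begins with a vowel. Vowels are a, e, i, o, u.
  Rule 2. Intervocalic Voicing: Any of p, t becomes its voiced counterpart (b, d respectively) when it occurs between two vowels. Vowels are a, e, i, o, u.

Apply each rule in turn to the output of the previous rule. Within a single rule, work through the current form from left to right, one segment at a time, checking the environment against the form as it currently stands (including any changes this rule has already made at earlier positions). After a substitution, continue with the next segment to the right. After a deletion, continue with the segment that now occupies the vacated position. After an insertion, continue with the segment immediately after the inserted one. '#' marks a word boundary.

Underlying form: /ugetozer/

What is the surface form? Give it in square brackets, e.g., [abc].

Rule 1 Glottal Epenthesis: [ugetozer] → [hugetozer]
Rule 2 Intervocalic Voicing: [hugetozer] → [hugedozer]

[hugedozer]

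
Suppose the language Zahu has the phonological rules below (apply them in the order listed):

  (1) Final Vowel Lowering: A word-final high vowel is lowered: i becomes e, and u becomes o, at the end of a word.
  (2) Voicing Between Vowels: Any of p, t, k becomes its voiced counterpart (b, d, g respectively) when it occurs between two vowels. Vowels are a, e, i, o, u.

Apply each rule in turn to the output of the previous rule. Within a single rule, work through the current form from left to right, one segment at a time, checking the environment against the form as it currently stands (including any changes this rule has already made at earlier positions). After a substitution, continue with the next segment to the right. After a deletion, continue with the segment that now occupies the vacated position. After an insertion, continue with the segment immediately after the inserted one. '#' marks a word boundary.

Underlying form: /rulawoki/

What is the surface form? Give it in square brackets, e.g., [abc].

[rulawoge]

(1) Final Vowel Lowering: [rulawoki] → [rulawoke]
(2) Voicing Between Vowels: [rulawoke] → [rulawoge]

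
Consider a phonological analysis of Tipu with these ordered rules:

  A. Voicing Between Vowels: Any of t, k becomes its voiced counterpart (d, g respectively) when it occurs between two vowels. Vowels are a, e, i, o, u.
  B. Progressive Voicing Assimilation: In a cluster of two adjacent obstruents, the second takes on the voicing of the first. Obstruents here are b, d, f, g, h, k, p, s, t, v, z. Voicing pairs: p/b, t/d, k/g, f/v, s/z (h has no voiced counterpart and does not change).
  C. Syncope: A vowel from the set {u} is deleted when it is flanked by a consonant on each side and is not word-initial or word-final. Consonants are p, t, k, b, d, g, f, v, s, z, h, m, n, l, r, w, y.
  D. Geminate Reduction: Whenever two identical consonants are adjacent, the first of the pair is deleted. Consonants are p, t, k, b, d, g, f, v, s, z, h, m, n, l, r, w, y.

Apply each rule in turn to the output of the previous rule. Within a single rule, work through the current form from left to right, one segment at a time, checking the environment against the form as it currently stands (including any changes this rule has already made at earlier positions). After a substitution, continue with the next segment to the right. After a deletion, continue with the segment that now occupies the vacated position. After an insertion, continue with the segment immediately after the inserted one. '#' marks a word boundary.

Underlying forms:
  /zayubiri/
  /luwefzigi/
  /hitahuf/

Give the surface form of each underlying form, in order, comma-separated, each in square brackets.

[zaybiri], [lwefsigi], [hidahf]

/zayubiri/:
  A Voicing Between Vowels: no change — [zayubiri]
  B Progressive Voicing Assimilation: no change — [zayubiri]
  C Syncope: [zayubiri] → [zaybiri]
  D Geminate Reduction: no change — [zaybiri]
/luwefzigi/:
  A Voicing Between Vowels: no change — [luwefzigi]
  B Progressive Voicing Assimilation: [luwefzigi] → [luwefsigi]
  C Syncope: [luwefsigi] → [lwefsigi]
  D Geminate Reduction: no change — [lwefsigi]
/hitahuf/:
  A Voicing Between Vowels: [hitahuf] → [hidahuf]
  B Progressive Voicing Assimilation: no change — [hidahuf]
  C Syncope: [hidahuf] → [hidahf]
  D Geminate Reduction: no change — [hidahf]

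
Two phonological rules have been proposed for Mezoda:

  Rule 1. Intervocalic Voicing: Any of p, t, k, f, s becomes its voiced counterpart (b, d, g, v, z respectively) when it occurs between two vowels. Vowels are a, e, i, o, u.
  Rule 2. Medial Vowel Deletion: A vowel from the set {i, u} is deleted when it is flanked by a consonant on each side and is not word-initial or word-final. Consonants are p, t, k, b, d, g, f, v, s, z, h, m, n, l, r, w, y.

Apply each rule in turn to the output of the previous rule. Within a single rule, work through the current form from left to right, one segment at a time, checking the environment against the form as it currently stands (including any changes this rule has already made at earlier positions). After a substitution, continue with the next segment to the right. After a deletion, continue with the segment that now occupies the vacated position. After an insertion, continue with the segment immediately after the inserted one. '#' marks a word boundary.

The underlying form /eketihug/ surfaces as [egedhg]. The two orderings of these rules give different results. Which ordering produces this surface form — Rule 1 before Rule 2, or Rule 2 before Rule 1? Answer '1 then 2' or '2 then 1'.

1 then 2

Order 1 then 2:
  1 Intervocalic Voicing: [eketihug] → [egedihug]
  2 Medial Vowel Deletion: [egedihug] → [egedhg]
  result: [egedhg]
Order 2 then 1:
  2 Medial Vowel Deletion: [eketihug] → [ekethg]
  1 Intervocalic Voicing: [ekethg] → [egethg]
  result: [egethg]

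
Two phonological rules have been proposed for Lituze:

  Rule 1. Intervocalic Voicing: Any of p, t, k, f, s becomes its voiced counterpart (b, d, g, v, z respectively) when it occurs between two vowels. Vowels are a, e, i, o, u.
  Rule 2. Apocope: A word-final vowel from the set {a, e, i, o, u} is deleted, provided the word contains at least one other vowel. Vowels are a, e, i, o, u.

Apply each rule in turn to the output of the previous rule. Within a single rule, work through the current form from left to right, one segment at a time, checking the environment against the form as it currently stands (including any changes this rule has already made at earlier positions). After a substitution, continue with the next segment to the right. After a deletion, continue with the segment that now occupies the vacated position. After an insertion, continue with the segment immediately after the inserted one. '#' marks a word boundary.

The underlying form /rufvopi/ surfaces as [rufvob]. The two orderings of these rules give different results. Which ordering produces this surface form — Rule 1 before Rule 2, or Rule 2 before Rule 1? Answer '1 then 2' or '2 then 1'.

1 then 2

Order 1 then 2:
  1 Intervocalic Voicing: [rufvopi] → [rufvobi]
  2 Apocope: [rufvobi] → [rufvob]
  result: [rufvob]
Order 2 then 1:
  2 Apocope: [rufvopi] → [rufvop]
  1 Intervocalic Voicing: no change — [rufvop]
  result: [rufvop]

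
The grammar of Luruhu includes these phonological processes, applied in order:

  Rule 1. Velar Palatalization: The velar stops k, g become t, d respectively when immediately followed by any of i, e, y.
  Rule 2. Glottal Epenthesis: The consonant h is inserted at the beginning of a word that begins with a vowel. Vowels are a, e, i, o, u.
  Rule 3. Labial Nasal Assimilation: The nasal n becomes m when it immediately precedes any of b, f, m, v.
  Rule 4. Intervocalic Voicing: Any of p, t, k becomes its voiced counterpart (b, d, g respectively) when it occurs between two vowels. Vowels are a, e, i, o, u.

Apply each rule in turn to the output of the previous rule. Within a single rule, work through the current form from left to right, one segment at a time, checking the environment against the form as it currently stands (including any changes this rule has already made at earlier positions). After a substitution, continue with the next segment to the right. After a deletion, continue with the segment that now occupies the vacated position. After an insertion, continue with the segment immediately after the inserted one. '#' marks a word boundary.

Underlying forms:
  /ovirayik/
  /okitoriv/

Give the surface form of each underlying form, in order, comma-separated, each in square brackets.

/ovirayik/:
  Rule 1 Velar Palatalization: no change — [ovirayik]
  Rule 2 Glottal Epenthesis: [ovirayik] → [hovirayik]
  Rule 3 Labial Nasal Assimilation: no change — [hovirayik]
  Rule 4 Intervocalic Voicing: no change — [hovirayik]
/okitoriv/:
  Rule 1 Velar Palatalization: [okitoriv] → [otitoriv]
  Rule 2 Glottal Epenthesis: [otitoriv] → [hotitoriv]
  Rule 3 Labial Nasal Assimilation: no change — [hotitoriv]
  Rule 4 Intervocalic Voicing: [hotitoriv] → [hodidoriv]

[hovirayik], [hodidoriv]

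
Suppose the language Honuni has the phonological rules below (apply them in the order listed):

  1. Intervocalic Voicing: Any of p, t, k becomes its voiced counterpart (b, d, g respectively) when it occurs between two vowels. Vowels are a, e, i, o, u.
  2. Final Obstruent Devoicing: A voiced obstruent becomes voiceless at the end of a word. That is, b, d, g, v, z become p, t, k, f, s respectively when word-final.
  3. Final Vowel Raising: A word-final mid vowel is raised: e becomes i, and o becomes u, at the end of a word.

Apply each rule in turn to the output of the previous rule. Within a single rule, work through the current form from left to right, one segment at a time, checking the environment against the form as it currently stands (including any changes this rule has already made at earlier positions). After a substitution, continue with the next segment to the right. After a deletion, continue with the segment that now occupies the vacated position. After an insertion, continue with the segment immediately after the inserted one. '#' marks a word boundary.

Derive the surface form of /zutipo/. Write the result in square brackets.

1 Intervocalic Voicing: [zutipo] → [zudibo]
2 Final Obstruent Devoicing: no change — [zudibo]
3 Final Vowel Raising: [zudibo] → [zudibu]

[zudibu]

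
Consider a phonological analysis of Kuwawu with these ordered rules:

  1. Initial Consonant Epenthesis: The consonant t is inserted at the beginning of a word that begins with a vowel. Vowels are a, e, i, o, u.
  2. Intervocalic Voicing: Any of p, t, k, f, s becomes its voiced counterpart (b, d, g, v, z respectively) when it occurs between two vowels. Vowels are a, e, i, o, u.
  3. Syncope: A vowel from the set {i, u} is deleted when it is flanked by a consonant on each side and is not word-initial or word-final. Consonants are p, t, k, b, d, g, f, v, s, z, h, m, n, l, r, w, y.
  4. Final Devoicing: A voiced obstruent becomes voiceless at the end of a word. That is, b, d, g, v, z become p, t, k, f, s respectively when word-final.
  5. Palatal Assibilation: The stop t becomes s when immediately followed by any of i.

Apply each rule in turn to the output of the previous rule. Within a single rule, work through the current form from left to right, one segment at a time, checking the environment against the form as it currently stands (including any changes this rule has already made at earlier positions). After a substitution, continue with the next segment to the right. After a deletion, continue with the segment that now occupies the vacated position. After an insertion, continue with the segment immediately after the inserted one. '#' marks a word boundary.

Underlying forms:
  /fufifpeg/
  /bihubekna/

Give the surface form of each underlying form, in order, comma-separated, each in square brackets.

[fvfpek], [bhbekna]

/fufifpeg/:
  1 Initial Consonant Epenthesis: no change — [fufifpeg]
  2 Intervocalic Voicing: [fufifpeg] → [fuvifpeg]
  3 Syncope: [fuvifpeg] → [fvfpeg]
  4 Final Devoicing: [fvfpeg] → [fvfpek]
  5 Palatal Assibilation: no change — [fvfpek]
/bihubekna/:
  1 Initial Consonant Epenthesis: no change — [bihubekna]
  2 Intervocalic Voicing: no change — [bihubekna]
  3 Syncope: [bihubekna] → [bhbekna]
  4 Final Devoicing: no change — [bhbekna]
  5 Palatal Assibilation: no change — [bhbekna]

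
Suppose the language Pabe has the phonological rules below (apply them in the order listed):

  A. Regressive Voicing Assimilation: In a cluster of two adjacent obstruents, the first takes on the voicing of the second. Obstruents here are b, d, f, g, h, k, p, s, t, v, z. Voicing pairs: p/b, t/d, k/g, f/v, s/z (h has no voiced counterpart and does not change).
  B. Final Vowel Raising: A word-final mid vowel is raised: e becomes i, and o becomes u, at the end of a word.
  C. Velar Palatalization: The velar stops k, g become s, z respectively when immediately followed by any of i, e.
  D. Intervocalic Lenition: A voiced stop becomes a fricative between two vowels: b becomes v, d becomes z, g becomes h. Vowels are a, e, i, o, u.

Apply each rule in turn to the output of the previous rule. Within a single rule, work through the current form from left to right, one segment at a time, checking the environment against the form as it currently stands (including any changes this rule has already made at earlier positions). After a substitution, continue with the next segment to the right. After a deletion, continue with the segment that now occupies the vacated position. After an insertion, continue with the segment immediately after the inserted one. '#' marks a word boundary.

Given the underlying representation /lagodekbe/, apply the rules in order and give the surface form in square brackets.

[lahozegbi]

A Regressive Voicing Assimilation: [lagodekbe] → [lagodegbe]
B Final Vowel Raising: [lagodegbe] → [lagodegbi]
C Velar Palatalization: no change — [lagodegbi]
D Intervocalic Lenition: [lagodegbi] → [lahozegbi]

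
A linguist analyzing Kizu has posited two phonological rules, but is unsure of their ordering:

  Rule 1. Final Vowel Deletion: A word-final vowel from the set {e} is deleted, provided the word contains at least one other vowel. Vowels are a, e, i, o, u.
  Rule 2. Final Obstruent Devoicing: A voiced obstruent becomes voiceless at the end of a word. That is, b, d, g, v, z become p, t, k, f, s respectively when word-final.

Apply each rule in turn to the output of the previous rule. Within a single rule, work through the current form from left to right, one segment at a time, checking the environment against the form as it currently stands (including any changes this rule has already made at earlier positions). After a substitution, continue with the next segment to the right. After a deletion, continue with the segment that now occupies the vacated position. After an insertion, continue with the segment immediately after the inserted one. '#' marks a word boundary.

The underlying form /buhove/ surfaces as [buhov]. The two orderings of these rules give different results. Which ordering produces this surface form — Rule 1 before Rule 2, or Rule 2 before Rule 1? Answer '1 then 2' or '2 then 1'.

2 then 1

Order 1 then 2:
  1 Final Vowel Deletion: [buhove] → [buhov]
  2 Final Obstruent Devoicing: [buhov] → [buhof]
  result: [buhof]
Order 2 then 1:
  2 Final Obstruent Devoicing: no change — [buhove]
  1 Final Vowel Deletion: [buhove] → [buhov]
  result: [buhov]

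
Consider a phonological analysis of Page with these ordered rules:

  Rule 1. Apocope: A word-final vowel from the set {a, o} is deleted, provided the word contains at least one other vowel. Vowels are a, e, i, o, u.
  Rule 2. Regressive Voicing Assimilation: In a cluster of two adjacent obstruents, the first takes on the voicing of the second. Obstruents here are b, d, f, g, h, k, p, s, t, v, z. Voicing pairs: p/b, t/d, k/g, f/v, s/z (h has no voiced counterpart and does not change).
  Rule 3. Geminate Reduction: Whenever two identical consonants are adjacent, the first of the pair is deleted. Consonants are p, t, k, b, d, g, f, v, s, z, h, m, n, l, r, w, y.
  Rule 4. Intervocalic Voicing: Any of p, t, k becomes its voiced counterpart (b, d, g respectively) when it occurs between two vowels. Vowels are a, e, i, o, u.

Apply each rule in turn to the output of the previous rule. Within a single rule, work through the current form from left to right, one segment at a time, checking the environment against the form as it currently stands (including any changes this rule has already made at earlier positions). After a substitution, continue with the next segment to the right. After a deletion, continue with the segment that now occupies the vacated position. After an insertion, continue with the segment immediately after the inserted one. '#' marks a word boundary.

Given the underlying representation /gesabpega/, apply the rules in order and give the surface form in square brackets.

Rule 1 Apocope: [gesabpega] → [gesabpeg]
Rule 2 Regressive Voicing Assimilation: [gesabpeg] → [gesappeg]
Rule 3 Geminate Reduction: [gesappeg] → [gesapeg]
Rule 4 Intervocalic Voicing: [gesapeg] → [gesabeg]

[gesabeg]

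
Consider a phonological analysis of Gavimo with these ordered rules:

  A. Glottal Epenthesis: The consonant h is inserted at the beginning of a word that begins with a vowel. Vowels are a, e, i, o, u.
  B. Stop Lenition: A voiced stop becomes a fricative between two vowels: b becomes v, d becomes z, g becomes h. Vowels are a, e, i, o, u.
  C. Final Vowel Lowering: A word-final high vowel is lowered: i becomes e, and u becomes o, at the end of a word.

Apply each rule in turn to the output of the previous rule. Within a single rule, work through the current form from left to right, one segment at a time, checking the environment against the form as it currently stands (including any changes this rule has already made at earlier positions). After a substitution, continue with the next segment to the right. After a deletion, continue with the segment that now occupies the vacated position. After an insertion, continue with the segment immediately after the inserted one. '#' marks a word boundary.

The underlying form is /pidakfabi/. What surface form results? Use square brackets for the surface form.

[pizakfave]

A Glottal Epenthesis: no change — [pidakfabi]
B Stop Lenition: [pidakfabi] → [pizakfavi]
C Final Vowel Lowering: [pizakfavi] → [pizakfave]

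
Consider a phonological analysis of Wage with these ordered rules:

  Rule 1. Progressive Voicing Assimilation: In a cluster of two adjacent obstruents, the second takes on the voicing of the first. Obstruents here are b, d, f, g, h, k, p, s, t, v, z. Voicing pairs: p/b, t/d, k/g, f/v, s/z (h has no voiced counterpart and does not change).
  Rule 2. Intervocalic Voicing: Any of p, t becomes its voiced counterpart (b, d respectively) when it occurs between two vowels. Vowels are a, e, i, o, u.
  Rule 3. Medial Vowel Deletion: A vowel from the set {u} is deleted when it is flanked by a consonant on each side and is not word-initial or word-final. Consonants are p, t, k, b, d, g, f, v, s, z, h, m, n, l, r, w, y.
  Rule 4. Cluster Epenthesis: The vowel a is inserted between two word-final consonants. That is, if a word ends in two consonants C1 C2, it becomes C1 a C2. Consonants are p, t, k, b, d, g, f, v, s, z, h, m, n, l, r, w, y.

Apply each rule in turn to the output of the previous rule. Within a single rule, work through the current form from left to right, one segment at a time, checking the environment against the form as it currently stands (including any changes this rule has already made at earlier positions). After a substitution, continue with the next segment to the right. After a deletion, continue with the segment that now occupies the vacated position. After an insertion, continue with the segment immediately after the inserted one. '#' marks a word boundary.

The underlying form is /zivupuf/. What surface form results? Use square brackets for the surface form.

Rule 1 Progressive Voicing Assimilation: no change — [zivupuf]
Rule 2 Intervocalic Voicing: [zivupuf] → [zivubuf]
Rule 3 Medial Vowel Deletion: [zivubuf] → [zivbf]
Rule 4 Cluster Epenthesis: [zivbf] → [zivbaf]

[zivbaf]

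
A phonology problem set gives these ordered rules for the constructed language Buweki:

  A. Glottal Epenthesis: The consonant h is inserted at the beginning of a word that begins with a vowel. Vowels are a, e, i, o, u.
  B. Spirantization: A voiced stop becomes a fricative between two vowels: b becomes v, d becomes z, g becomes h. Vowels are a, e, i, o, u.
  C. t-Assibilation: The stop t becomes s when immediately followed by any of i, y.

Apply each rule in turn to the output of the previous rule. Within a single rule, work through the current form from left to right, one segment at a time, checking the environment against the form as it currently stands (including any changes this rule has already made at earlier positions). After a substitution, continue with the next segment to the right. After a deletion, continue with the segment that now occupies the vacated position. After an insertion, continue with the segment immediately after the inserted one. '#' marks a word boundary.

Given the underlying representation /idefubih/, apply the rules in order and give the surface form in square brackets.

[hizefuvih]

A Glottal Epenthesis: [idefubih] → [hidefubih]
B Spirantization: [hidefubih] → [hizefuvih]
C t-Assibilation: no change — [hizefuvih]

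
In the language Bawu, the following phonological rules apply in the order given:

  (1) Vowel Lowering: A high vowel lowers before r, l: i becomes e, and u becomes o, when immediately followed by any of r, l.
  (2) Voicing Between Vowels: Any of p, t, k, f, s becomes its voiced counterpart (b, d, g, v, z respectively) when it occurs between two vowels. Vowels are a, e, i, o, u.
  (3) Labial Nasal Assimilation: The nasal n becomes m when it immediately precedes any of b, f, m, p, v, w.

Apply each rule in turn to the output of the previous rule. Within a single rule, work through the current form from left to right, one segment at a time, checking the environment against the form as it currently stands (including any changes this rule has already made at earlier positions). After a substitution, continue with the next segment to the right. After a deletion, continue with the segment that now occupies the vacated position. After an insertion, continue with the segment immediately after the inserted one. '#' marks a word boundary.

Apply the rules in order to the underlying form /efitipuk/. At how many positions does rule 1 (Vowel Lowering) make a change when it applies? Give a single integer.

0

(1) Vowel Lowering: no change — [efitipuk]
(2) Voicing Between Vowels: [efitipuk] → [evidibuk]
(3) Labial Nasal Assimilation: no change — [evidibuk]
Rule 1 changed 0 position(s).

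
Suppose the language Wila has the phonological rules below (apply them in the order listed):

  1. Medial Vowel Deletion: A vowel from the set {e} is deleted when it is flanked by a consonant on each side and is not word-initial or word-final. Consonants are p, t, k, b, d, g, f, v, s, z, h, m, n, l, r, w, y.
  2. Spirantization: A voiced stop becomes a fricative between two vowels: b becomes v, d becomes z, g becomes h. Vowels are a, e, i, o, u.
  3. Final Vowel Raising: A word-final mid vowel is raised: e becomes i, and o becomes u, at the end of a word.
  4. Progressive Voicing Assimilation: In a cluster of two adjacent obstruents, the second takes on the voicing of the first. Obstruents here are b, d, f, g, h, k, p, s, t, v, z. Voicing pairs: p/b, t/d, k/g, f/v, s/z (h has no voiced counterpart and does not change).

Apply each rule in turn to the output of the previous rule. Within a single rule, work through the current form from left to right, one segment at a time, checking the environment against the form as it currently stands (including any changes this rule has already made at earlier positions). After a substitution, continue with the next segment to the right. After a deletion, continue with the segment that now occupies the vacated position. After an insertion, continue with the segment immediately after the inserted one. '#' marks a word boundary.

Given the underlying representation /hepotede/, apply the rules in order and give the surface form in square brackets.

[hpotti]

1 Medial Vowel Deletion: [hepotede] → [hpotde]
2 Spirantization: no change — [hpotde]
3 Final Vowel Raising: [hpotde] → [hpotdi]
4 Progressive Voicing Assimilation: [hpotdi] → [hpotti]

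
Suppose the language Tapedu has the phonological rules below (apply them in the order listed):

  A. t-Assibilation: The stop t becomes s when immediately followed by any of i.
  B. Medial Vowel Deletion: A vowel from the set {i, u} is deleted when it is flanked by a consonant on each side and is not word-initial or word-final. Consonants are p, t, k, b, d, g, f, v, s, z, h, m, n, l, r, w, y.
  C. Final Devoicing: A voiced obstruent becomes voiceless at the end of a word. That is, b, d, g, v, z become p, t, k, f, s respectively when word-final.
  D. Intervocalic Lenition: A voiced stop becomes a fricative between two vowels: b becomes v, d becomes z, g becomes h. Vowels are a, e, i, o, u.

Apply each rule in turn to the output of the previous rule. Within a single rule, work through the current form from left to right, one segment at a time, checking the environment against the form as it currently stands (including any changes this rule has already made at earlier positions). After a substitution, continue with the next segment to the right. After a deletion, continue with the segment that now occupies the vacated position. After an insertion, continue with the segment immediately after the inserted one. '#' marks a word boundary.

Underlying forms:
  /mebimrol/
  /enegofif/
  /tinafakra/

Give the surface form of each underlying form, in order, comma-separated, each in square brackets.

/mebimrol/:
  A t-Assibilation: no change — [mebimrol]
  B Medial Vowel Deletion: [mebimrol] → [mebmrol]
  C Final Devoicing: no change — [mebmrol]
  D Intervocalic Lenition: no change — [mebmrol]
/enegofif/:
  A t-Assibilation: no change — [enegofif]
  B Medial Vowel Deletion: [enegofif] → [enegoff]
  C Final Devoicing: no change — [enegoff]
  D Intervocalic Lenition: [enegoff] → [enehoff]
/tinafakra/:
  A t-Assibilation: [tinafakra] → [sinafakra]
  B Medial Vowel Deletion: [sinafakra] → [snafakra]
  C Final Devoicing: no change — [snafakra]
  D Intervocalic Lenition: no change — [snafakra]

[mebmrol], [enehoff], [snafakra]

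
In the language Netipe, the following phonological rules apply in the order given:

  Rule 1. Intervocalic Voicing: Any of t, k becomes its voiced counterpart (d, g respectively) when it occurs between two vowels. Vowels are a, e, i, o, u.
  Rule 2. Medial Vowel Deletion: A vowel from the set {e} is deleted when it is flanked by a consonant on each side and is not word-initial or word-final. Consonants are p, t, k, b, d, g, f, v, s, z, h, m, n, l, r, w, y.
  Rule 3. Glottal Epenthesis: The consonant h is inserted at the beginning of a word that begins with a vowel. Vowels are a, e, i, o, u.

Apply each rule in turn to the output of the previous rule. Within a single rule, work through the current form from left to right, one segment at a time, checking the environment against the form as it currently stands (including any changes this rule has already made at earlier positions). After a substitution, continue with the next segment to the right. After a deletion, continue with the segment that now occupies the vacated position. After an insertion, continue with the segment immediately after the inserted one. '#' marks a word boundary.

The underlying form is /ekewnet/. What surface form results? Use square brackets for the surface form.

[hegwnt]

Rule 1 Intervocalic Voicing: [ekewnet] → [egewnet]
Rule 2 Medial Vowel Deletion: [egewnet] → [egwnt]
Rule 3 Glottal Epenthesis: [egwnt] → [hegwnt]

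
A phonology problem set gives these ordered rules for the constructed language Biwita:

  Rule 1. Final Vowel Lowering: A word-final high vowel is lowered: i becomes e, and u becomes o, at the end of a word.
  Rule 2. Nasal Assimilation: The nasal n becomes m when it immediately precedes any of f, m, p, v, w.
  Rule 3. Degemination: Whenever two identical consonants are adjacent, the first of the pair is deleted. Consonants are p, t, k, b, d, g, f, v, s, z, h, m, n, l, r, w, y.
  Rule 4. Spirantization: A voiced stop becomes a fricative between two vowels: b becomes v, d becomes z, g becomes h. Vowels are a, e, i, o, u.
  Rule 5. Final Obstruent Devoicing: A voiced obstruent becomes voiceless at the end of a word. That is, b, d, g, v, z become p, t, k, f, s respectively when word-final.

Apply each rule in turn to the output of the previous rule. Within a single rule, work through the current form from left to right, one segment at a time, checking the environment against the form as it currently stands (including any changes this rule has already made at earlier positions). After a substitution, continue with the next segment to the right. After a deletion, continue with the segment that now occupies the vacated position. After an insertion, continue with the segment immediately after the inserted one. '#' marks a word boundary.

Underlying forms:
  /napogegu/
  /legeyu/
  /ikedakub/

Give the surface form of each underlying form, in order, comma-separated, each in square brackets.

[napoheho], [leheyo], [ikezakup]

/napogegu/:
  Rule 1 Final Vowel Lowering: [napogegu] → [napogego]
  Rule 2 Nasal Assimilation: no change — [napogego]
  Rule 3 Degemination: no change — [napogego]
  Rule 4 Spirantization: [napogego] → [napoheho]
  Rule 5 Final Obstruent Devoicing: no change — [napoheho]
/legeyu/:
  Rule 1 Final Vowel Lowering: [legeyu] → [legeyo]
  Rule 2 Nasal Assimilation: no change — [legeyo]
  Rule 3 Degemination: no change — [legeyo]
  Rule 4 Spirantization: [legeyo] → [leheyo]
  Rule 5 Final Obstruent Devoicing: no change — [leheyo]
/ikedakub/:
  Rule 1 Final Vowel Lowering: no change — [ikedakub]
  Rule 2 Nasal Assimilation: no change — [ikedakub]
  Rule 3 Degemination: no change — [ikedakub]
  Rule 4 Spirantization: [ikedakub] → [ikezakub]
  Rule 5 Final Obstruent Devoicing: [ikezakub] → [ikezakup]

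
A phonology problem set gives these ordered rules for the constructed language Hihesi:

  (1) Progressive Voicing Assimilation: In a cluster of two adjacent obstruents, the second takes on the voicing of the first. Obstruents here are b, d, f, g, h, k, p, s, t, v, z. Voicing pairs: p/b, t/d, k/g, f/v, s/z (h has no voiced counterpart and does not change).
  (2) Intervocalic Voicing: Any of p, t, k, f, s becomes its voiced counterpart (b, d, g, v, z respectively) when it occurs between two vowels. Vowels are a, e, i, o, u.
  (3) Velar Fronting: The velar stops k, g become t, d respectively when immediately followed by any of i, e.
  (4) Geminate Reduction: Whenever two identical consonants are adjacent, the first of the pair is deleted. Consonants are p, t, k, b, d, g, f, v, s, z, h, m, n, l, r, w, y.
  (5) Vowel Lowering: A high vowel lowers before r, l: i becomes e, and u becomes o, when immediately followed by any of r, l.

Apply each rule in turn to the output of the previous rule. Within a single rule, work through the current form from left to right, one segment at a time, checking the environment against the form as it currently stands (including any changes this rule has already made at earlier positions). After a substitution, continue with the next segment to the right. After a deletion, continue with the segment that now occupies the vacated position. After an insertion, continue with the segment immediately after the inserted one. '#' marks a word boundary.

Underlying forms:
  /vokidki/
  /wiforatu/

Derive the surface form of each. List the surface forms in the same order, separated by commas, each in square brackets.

/vokidki/:
  (1) Progressive Voicing Assimilation: [vokidki] → [vokidgi]
  (2) Intervocalic Voicing: [vokidgi] → [vogidgi]
  (3) Velar Fronting: [vogidgi] → [vodiddi]
  (4) Geminate Reduction: [vodiddi] → [vodidi]
  (5) Vowel Lowering: no change — [vodidi]
/wiforatu/:
  (1) Progressive Voicing Assimilation: no change — [wiforatu]
  (2) Intervocalic Voicing: [wiforatu] → [wivoradu]
  (3) Velar Fronting: no change — [wivoradu]
  (4) Geminate Reduction: no change — [wivoradu]
  (5) Vowel Lowering: no change — [wivoradu]

[vodidi], [wivoradu]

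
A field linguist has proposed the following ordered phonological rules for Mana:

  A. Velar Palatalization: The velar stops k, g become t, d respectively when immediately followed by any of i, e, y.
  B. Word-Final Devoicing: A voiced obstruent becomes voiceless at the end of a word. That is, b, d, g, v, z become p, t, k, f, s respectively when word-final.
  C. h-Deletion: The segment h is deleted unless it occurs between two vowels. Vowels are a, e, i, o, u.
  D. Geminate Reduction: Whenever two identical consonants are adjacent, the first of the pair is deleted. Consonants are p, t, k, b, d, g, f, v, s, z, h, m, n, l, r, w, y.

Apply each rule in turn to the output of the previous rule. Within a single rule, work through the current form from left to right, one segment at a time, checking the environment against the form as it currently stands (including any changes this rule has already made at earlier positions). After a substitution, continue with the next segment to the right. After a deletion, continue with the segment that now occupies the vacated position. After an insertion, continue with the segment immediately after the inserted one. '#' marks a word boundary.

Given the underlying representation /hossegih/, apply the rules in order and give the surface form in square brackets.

A Velar Palatalization: [hossegih] → [hossedih]
B Word-Final Devoicing: no change — [hossedih]
C h-Deletion: [hossedih] → [ossedi]
D Geminate Reduction: [ossedi] → [osedi]

[osedi]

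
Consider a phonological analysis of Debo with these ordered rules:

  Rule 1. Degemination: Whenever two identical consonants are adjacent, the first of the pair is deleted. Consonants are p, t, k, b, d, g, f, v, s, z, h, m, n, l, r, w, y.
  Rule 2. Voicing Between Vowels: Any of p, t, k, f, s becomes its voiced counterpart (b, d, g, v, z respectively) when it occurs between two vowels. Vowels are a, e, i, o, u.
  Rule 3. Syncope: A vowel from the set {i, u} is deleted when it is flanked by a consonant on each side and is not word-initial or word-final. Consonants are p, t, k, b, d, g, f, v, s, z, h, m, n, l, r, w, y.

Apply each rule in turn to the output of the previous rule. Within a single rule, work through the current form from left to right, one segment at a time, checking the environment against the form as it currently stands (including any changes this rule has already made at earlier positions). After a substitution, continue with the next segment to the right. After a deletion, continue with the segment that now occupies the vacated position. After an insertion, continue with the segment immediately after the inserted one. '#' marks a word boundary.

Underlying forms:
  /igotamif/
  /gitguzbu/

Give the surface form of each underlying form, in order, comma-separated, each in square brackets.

/igotamif/:
  Rule 1 Degemination: no change — [igotamif]
  Rule 2 Voicing Between Vowels: [igotamif] → [igodamif]
  Rule 3 Syncope: [igodamif] → [igodamf]
/gitguzbu/:
  Rule 1 Degemination: no change — [gitguzbu]
  Rule 2 Voicing Between Vowels: no change — [gitguzbu]
  Rule 3 Syncope: [gitguzbu] → [gtgzbu]

[igodamf], [gtgzbu]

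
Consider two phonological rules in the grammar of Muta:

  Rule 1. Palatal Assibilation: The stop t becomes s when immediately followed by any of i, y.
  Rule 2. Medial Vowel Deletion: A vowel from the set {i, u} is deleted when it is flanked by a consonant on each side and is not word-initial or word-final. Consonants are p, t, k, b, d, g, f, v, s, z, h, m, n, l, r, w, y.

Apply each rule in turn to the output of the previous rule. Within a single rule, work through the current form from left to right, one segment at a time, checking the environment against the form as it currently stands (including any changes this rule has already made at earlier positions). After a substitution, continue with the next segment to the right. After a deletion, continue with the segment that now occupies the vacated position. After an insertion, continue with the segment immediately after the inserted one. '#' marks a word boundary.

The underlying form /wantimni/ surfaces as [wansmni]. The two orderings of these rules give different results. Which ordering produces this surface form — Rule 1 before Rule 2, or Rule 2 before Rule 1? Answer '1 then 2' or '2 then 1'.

Order 1 then 2:
  1 Palatal Assibilation: [wantimni] → [wansimni]
  2 Medial Vowel Deletion: [wansimni] → [wansmni]
  result: [wansmni]
Order 2 then 1:
  2 Medial Vowel Deletion: [wantimni] → [wantmni]
  1 Palatal Assibilation: no change — [wantmni]
  result: [wantmni]

1 then 2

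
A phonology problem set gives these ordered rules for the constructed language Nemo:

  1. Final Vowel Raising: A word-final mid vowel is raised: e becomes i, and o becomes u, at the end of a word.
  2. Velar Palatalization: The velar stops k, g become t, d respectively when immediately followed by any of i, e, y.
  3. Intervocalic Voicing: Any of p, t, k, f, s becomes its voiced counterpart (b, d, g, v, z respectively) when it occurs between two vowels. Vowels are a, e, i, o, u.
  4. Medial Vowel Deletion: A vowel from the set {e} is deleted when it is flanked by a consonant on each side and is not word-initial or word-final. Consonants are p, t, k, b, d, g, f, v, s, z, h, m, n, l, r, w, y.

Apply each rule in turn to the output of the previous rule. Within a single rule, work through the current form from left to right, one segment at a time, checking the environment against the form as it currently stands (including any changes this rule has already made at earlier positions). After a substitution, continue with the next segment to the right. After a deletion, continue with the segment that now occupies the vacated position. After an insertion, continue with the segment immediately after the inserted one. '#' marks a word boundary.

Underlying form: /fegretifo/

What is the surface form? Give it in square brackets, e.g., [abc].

[fgrdivu]

1 Final Vowel Raising: [fegretifo] → [fegretifu]
2 Velar Palatalization: no change — [fegretifu]
3 Intervocalic Voicing: [fegretifu] → [fegredivu]
4 Medial Vowel Deletion: [fegredivu] → [fgrdivu]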